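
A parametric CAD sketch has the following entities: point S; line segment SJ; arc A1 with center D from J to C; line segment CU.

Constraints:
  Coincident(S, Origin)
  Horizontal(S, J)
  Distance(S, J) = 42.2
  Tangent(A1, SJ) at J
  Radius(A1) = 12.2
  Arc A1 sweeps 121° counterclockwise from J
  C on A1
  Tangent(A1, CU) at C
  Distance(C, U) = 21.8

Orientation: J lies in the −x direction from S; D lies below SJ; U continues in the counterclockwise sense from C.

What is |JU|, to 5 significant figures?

37.178

S is at the origin; S and J share the same y with |SJ| = 42.2 and J on the −x side, so J = (-42.200, 0.0000). Since A1 is tangent to SJ there, DJ ⟂ SJ, so D = J + (0, -12.2) = (-42.200, -12.200). On A1, J sits at bearing 90° from D; a 121° counterclockwise sweep puts C at bearing 211°, so C = D + 12.2·(cos 211°, sin 211°) = (-52.657, -18.483). The tangent condition forces DC to be normal to CU, so CU runs along (−sin 211°, cos 211°); with |CU| = 21.8, U = (-41.430, -37.170). Then |JU| = |U − J| = 37.178.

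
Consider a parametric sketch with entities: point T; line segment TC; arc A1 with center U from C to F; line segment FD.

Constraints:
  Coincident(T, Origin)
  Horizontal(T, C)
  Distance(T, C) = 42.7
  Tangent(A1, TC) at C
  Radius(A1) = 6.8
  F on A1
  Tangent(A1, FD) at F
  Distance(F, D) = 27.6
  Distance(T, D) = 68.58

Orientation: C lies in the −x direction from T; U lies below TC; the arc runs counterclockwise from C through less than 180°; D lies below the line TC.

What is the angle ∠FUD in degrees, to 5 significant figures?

76.159°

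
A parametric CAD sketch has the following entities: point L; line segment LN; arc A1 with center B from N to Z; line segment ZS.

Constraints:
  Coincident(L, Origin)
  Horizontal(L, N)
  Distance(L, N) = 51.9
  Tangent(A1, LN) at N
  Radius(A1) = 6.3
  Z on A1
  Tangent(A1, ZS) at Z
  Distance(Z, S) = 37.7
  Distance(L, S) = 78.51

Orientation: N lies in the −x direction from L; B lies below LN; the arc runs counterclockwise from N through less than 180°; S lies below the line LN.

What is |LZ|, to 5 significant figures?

58.240

Checks: |BZ| = 6.300 ✓; ∠(BZ, ZS) = 90.00° ✓; |ZS| = 37.70 ✓; |LS| = 78.51 ✓.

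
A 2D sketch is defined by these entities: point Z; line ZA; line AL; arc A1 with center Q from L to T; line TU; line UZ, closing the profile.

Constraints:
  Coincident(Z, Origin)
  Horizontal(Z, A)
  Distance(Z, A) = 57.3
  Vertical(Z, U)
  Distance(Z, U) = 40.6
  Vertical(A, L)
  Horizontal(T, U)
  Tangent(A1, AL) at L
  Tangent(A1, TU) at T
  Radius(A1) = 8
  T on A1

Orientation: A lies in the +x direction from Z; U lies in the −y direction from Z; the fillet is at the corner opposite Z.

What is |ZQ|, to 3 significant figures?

59.1

Z is at the origin; Z and A share the same y with |ZA| = 57.3 and A on the +x side, so A = (57.3, 0.00). Z and U share the same x with |ZU| = 40.6 and U on the −y side, so U = (0.00, -40.6). The virtual corner opposite Z is at (57.3, -40.6). Tangency of A1 to AL means the radius QL is perpendicular to AL and since A1 is tangent to TU there, QT ⟂ TU, with radius 8.0, so the center Q sits 8.0 in from both sides at Q = (49.3, -32.6). Then |ZQ| = |Q − Z| = 59.1.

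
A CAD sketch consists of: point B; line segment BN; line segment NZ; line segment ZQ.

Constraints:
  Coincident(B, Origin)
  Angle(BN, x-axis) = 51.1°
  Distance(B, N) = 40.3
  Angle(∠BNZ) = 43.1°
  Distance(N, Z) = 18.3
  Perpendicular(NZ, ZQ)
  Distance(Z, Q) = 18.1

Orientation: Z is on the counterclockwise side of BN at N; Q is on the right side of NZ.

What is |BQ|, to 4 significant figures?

46.97

B is at the origin; BN runs at 51.1° with length 40.3, so N = 40.3·(cos 51.1°, sin 51.1°) = (25.31, 31.36). ∠BNZ = 43.1°, so NZ runs at 51.1° + (180° − 43.1°) = 188.0° from the x-axis; with |NZ| = 18.3, Z = N + 18.3·(cos 188.0°, sin 188.0°) = (7.185, 28.82). The perpendicularity gives ZQ at right angles to NZ; with |ZQ| = 18.1 on the right of NZ, Q = Z + 18.1·(-0.1392, 0.9903) = (4.666, 46.74). Then |BQ| = |Q − B| = 46.97.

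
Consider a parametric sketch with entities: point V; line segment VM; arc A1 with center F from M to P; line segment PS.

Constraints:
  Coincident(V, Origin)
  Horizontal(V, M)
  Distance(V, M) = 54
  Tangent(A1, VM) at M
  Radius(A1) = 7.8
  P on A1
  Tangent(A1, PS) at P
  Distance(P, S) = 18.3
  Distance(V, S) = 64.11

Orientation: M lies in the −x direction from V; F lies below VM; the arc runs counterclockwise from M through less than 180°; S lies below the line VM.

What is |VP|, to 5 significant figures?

62.350

Checks: |FP| = 7.800 ✓; ∠(FP, PS) = 90.00° ✓; |PS| = 18.30 ✓; |VS| = 64.11 ✓.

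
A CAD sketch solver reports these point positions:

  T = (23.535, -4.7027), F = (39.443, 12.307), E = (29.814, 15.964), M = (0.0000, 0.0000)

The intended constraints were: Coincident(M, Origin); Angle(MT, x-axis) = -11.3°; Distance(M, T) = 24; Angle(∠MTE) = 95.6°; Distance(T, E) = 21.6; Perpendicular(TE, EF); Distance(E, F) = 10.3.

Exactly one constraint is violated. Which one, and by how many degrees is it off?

Perpendicular(TE, EF) — off by 3.90°.

M = (0.00, 0.00) ✓; MT at -11.30° ✓; |MT| = 24.00 ✓; ∠MTE = 95.60° ✓; |TE| = 21.60 ✓; ∠(TE, EF) = 93.90° ✗; |EF| = 10.30 ✓.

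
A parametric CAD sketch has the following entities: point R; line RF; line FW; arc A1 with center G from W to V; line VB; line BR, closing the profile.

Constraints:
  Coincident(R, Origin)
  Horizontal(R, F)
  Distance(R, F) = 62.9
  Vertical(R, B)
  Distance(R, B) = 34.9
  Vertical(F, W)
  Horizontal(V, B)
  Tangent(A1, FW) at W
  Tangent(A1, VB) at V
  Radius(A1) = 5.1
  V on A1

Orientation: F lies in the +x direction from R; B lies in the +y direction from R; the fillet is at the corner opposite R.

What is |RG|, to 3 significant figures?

65.0

R is at the origin; RF is horizontal with |RF| = 62.9 and F on the +x side, so F = (62.9, 0.00). RB is vertical with |RB| = 34.9 and B on the +y side, so B = (0.00, 34.9). The virtual corner opposite R is at (62.9, 34.9). A1 meets FW tangentially, so GW is at right angles to FW and tangency of A1 to VB means the radius GV is perpendicular to VB, with radius 5.1, so the center G sits 5.1 in from both sides at G = (57.8, 29.8). Then |RG| = |G − R| = 65.0.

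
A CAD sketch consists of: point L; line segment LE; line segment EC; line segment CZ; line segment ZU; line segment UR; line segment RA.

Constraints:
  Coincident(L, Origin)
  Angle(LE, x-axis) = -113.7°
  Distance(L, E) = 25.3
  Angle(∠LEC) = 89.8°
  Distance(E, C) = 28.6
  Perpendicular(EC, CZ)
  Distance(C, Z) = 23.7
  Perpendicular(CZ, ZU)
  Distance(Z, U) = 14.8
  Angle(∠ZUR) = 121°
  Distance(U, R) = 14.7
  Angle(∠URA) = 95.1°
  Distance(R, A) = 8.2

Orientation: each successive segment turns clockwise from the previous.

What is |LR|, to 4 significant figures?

15.47

The perpendicularity gives ZU at right angles to CZ, so ZU runs at -23.90°; with |ZU| = 14.8, U = (-13.18, 4.093). ∠ZUR = 121.0° gives UR at -82.90° from the x-axis; with |UR| = 14.7, R = (-11.37, -10.49). Then |LR| = |R − L| = 15.47.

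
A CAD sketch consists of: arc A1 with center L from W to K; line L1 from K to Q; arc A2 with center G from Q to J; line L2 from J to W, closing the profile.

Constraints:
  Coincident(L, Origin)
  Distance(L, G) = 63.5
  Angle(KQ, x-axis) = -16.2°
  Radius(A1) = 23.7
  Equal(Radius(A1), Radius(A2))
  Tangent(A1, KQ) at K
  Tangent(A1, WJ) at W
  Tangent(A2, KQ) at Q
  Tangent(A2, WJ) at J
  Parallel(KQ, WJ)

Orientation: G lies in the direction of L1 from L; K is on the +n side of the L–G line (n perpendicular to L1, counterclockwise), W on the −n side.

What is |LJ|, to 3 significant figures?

67.8

The slot axis is L1's direction at -16.2°, so u = (cos -16.2°, sin -16.2°) = (0.960, -0.279) and n = (−sin -16.2°, cos -16.2°) = (0.279, 0.960). L is at the origin and G lies 63.5 along u from L, so G = 63.5·u = (61.0, -17.7). Tangency of A1 to both parallel lines with radius 23.7 puts K and W at L ± 23.7·n: K = (6.61, 22.8), W = (-6.61, -22.8). Equal radii place Q and J the same way about G: Q = G + 23.7·n = (67.6, 5.04), J = G − 23.7·n = (54.4, -40.5). Then |LJ| = |J − L| = 67.8.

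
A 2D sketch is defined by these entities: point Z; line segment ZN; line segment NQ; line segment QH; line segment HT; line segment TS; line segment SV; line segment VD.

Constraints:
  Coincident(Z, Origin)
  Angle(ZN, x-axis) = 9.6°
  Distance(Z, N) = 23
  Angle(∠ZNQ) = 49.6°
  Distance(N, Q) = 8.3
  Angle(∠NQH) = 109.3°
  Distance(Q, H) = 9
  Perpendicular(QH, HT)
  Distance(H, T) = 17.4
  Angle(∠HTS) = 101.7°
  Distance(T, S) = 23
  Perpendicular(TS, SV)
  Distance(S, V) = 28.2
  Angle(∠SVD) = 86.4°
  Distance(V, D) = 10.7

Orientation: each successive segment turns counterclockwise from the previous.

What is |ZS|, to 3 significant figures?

39.3

Z is at the origin; ZN runs at 9.6° with length 23.0, so N = (22.7, 3.84). ∠ZNQ = 49.6° gives NQ at 140° from the x-axis; with |NQ| = 8.3, Q = (16.3, 9.17). ∠NQH = 109.3° gives QH at -149° from the x-axis; with |QH| = 9.0, H = (8.58, 4.58). The perpendicularity gives HT at right angles to QH, so HT runs at -59.3°; with |HT| = 17.4, T = (17.5, -10.4). ∠HTS = 101.7° gives TS at 19.0° from the x-axis; with |TS| = 23.0, S = (39.2, -2.90). Then |ZS| = |S − Z| = 39.3.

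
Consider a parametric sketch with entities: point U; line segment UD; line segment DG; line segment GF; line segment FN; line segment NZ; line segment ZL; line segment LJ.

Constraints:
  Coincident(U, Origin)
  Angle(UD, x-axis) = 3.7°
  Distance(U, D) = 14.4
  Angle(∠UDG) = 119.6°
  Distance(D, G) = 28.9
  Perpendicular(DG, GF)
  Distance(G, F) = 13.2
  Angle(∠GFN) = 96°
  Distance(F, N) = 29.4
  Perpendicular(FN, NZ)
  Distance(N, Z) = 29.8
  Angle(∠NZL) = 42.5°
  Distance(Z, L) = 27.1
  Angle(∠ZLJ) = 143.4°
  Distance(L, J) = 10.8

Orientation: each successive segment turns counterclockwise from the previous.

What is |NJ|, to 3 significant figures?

19.4

∠NZL = 42.5° gives ZL at 106° from the x-axis; with |ZL| = 27.1, L = (17.6, 18.1). ∠ZLJ = 143.4° gives LJ at 142° from the x-axis; with |LJ| = 10.8, J = (9.06, 24.7). Then |NJ| = |J − N| = 19.4.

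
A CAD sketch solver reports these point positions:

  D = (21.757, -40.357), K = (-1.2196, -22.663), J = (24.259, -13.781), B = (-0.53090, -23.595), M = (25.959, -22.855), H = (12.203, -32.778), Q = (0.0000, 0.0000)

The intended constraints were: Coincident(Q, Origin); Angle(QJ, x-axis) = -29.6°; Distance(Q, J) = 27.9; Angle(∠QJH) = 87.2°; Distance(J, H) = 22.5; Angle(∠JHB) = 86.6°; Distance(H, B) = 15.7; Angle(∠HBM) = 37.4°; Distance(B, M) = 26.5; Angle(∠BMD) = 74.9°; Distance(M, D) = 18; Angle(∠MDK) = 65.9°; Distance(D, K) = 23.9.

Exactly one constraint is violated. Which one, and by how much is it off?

Distance(D, K) = 23.9 — off by 5.10.

Q = (0.00, 0.00) ✓; QJ at -29.60° ✓; |QJ| = 27.90 ✓; ∠QJH = 87.20° ✓; |JH| = 22.50 ✓; ∠JHB = 86.60° ✓; |HB| = 15.70 ✓; ∠HBM = 37.40° ✓; |BM| = 26.50 ✓; ∠BMD = 74.90° ✓; |MD| = 18.00 ✓; ∠MDK = 65.90° ✓; |DK| = 29.00 ✗.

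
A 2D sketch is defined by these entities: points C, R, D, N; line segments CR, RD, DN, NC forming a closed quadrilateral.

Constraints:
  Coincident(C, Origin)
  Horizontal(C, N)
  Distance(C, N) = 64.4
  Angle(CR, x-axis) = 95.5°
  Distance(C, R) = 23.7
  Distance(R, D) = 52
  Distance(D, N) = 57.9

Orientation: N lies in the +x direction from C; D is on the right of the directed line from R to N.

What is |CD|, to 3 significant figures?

29.1

Checks: |CN| = 64.40 ✓; |CR| = 23.70 ✓; |RD| = 52.00 ✓; |DN| = 57.90 ✓.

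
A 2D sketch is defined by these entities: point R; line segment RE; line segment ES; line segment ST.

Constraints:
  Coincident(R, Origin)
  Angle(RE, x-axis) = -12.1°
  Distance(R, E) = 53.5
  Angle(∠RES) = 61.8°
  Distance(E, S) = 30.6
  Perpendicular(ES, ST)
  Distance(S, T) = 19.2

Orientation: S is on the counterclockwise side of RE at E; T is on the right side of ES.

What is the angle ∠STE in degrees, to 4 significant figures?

57.89°

R is at the origin; RE runs at -12.1° with length 53.5, so E = 53.5·(cos -12.1°, sin -12.1°) = (52.31, -11.21). ∠RES = 61.8°, so ES runs at -12.1° + (180° − 61.8°) = 106.1° from the x-axis; with |ES| = 30.6, S = E + 30.6·(cos 106.1°, sin 106.1°) = (43.83, 18.19). ES ⟂ ST; with |ST| = 19.2 on the right of ES, T = S + 19.2·(0.9608, 0.2773) = (62.27, 23.51). Then cos ∠STE = TS·TE / (|TS||TE|), giving 57.89°.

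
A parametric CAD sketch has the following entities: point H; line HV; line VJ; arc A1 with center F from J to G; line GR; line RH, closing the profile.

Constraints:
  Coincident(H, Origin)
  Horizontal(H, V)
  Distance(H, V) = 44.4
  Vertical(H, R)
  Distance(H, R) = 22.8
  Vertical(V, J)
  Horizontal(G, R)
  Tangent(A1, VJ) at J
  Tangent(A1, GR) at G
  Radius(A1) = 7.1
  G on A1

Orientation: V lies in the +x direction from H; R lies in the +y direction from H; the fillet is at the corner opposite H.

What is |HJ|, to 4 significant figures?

47.09

H is at the origin; HV is horizontal with |HV| = 44.4 and V on the +x side, so V = (44.40, 0.000). H and R share the same x with |HR| = 22.8 and R on the +y side, so R = (0.000, 22.80). The virtual corner opposite H is at (44.40, 22.80). The tangent condition forces FJ to be normal to VJ and A1 meets GR tangentially, so FG is at right angles to GR, with radius 7.1, so the center F sits 7.1 in from both sides at F = (37.30, 15.70). That places the tangent points at J = (44.40, 15.70) on VJ and G = (37.30, 22.80) on GR. Then |HJ| = |J − H| = 47.09.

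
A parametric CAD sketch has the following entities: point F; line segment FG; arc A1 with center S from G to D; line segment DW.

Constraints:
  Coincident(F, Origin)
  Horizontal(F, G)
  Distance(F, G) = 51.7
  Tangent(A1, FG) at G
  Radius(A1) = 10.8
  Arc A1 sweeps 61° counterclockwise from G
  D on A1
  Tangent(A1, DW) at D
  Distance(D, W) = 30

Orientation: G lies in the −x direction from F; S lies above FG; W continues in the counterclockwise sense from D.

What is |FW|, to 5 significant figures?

42.181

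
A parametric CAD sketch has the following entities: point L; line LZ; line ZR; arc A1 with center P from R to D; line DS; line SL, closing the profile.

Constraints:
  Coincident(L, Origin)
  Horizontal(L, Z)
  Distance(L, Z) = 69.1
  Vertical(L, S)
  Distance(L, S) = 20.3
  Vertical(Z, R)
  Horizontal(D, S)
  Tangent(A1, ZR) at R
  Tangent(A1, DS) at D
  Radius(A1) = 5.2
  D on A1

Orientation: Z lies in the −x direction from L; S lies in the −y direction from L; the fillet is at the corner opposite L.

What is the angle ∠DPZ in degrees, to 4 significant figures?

161.0°

The virtual corner opposite L is at (-69.10, -20.30). A1 meets ZR tangentially, so PR is at right angles to ZR and tangency of A1 to DS means the radius PD is perpendicular to DS, with radius 5.2, so the center P sits 5.2 in from both sides at P = (-63.90, -15.10). That places the tangent points at R = (-69.10, -15.10) on ZR and D = (-63.90, -20.30) on DS. Then cos ∠DPZ = PD·PZ / (|PD||PZ|), giving 161.0°.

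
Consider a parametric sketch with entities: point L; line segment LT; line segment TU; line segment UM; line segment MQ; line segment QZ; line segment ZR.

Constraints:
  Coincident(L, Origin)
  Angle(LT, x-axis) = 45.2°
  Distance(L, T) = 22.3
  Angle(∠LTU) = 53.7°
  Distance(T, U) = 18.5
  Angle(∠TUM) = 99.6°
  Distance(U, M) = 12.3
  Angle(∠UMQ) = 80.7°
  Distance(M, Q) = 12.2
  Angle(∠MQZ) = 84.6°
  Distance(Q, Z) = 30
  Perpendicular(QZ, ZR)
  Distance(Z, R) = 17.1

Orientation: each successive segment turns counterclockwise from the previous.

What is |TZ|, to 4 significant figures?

20.84

L is at the origin; LT runs at 45.2° with length 22.3, so T = (15.71, 15.82). ∠LTU = 53.7° gives TU at 171.5° from the x-axis; with |TU| = 18.5, U = (-2.583, 18.56). ∠TUM = 99.6° gives UM at -108.1° from the x-axis; with |UM| = 12.3, M = (-6.405, 6.867). ∠UMQ = 80.7° gives MQ at -8.800° from the x-axis; with |MQ| = 12.2, Q = (5.652, 5.000). ∠MQZ = 84.6° gives QZ at 86.60° from the x-axis; with |QZ| = 30.0, Z = (7.431, 34.95). Then |TZ| = |Z − T| = 20.84.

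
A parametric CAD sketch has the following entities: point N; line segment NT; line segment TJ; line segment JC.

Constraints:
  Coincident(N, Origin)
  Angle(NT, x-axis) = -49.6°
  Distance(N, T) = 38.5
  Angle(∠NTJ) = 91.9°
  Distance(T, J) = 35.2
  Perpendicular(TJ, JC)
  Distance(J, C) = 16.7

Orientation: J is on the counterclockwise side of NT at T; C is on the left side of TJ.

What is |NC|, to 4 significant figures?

42.48

N is at the origin; NT runs at -49.6° with length 38.5, so T = 38.5·(cos -49.6°, sin -49.6°) = (24.95, -29.32). ∠NTJ = 91.9°, so TJ runs at -49.6° + (180° − 91.9°) = 38.50° from the x-axis; with |TJ| = 35.2, J = T + 35.2·(cos 38.50°, sin 38.50°) = (52.50, -7.407). TJ ⟂ JC; with |JC| = 16.7 on the left of TJ, C = J + 16.7·(-0.6225, 0.7826) = (42.10, 5.663). Then |NC| = |C − N| = 42.48.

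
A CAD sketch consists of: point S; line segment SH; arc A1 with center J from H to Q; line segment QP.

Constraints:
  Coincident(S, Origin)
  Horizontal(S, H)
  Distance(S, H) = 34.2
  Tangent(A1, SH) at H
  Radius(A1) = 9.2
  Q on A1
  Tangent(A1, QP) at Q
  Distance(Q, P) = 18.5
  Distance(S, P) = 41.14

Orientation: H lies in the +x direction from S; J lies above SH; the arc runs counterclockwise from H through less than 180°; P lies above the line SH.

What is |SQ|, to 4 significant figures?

43.87

Checks: |JQ| = 9.200 ✓; ∠(JQ, QP) = 90.00° ✓; |QP| = 18.50 ✓; |SP| = 41.14 ✓.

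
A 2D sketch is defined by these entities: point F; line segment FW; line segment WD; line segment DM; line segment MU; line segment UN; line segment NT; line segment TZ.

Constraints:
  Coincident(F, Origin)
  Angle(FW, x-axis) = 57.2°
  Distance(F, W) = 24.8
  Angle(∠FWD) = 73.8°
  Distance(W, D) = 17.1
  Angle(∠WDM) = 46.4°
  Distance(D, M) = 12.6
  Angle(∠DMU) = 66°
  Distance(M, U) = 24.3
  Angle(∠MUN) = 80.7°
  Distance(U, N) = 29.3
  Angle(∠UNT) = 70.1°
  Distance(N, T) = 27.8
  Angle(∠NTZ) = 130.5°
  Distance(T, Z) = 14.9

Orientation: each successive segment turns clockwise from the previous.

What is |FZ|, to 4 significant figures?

9.415

∠UNT = 70.1° gives NT at -145.8° from the x-axis; with |NT| = 27.8, T = (23.69, -2.567). ∠NTZ = 130.5° gives TZ at 164.7° from the x-axis; with |TZ| = 14.9, Z = (9.316, 1.365). Then |FZ| = |Z − F| = 9.415.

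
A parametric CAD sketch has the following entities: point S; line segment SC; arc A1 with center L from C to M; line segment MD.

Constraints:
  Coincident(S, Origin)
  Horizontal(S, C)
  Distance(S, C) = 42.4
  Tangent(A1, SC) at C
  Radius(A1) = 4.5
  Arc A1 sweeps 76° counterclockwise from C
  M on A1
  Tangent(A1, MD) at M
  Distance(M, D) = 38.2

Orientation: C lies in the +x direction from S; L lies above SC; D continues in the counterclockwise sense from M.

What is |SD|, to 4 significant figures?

69.10

On A1, C sits at bearing -90° from L; a 76° counterclockwise sweep puts M at bearing -14°, so M = L + 4.5·(cos -14°, sin -14°) = (46.77, 3.411). A1 meets MD tangentially, so LM is at right angles to MD, so MD runs along (−sin -14°, cos -14°); with |MD| = 38.2, D = (56.01, 40.48). Then |SD| = |D − S| = 69.10.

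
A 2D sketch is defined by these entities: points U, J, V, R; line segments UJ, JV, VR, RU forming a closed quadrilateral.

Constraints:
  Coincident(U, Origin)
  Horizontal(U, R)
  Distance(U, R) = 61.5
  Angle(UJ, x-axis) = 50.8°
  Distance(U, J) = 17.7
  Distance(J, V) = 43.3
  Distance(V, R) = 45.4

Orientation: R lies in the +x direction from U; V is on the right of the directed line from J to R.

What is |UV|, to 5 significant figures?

37.115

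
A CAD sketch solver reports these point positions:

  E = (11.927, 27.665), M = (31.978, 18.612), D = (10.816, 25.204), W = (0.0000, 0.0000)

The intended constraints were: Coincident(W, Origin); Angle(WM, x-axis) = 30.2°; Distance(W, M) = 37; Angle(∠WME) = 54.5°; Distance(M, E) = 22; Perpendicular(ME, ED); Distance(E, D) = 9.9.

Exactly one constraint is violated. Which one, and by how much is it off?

Distance(E, D) = 9.9 — off by 7.20.

W = (0.00, 0.00) ✓; WM at 30.20° ✓; |WM| = 37.00 ✓; ∠WME = 54.50° ✓; |ME| = 22.00 ✓; ∠(ME, ED) = 90.00° ✓; |ED| = 2.700 ✗.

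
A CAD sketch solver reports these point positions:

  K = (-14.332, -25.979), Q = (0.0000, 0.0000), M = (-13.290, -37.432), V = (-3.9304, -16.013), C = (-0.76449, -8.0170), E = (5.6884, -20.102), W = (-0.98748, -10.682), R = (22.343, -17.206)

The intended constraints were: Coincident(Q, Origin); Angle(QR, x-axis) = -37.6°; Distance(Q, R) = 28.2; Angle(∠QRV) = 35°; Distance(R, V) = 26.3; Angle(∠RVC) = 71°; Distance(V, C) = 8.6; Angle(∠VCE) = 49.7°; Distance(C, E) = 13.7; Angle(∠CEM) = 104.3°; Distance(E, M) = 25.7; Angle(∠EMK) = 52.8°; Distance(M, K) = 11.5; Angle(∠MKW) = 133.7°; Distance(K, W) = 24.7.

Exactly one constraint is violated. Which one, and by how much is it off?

Distance(K, W) = 24.7 — off by 4.40.

Q = (0.00, 0.00) ✓; QR at -37.60° ✓; |QR| = 28.20 ✓; ∠QRV = 35.00° ✓; |RV| = 26.30 ✓; ∠RVC = 71.00° ✓; |VC| = 8.600 ✓; ∠VCE = 49.70° ✓; |CE| = 13.70 ✓; ∠CEM = 104.3° ✓; |EM| = 25.70 ✓; ∠EMK = 52.80° ✓; |MK| = 11.50 ✓; ∠MKW = 133.7° ✓; |KW| = 20.30 ✗.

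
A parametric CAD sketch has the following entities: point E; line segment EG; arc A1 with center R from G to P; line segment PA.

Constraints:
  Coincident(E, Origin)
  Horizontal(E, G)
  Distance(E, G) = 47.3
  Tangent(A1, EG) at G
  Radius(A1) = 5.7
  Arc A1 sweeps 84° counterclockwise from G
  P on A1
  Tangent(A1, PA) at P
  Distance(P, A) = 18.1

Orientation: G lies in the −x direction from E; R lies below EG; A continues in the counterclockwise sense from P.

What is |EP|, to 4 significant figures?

53.21

E is at the origin; E and G share the same y with |EG| = 47.3 and G on the −x side, so G = (-47.30, 0.000). Since A1 is tangent to EG there, RG ⟂ EG, so R = G + (0, -5.7) = (-47.30, -5.700). On A1, G sits at bearing 90° from R; an 84° counterclockwise sweep puts P at bearing 174°, so P = R + 5.7·(cos 174°, sin 174°) = (-52.97, -5.104). Then |EP| = |P − E| = 53.21.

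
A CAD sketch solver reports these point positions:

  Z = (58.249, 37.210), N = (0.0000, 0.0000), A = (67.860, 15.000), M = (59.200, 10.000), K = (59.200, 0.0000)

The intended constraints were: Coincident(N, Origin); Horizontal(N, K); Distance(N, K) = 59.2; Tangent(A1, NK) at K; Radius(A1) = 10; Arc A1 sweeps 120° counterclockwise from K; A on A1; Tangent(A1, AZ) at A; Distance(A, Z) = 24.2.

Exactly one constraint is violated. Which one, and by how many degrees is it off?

Tangent(A1, AZ) at A — off by 6.60°.

N = (0.00, 0.00) ✓; N.y = 0.00, K.y = 0.00 ✓; |NK| = 59.20 ✓; ∠(MK, KN) = 90.00° ✓; |MK| = 10.00 ✓; bearing(M→A) − bearing(M→K) = 120.0° ✓; |MA| = 10.00 ✓; ∠(MA, AZ) = 96.60° ✗; |AZ| = 24.20 ✓.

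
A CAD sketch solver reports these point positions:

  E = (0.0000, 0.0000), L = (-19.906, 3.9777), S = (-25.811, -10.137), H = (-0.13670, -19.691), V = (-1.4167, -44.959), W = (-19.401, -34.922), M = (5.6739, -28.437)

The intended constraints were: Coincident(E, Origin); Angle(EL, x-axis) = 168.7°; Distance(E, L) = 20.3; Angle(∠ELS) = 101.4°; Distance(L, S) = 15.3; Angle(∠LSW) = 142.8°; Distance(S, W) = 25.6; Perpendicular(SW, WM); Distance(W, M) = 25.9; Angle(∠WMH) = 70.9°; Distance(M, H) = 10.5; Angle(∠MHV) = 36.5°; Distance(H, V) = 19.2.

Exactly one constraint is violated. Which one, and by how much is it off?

Distance(H, V) = 19.2 — off by 6.10.

E = (0.00, 0.00) ✓; EL at 168.7° ✓; |EL| = 20.30 ✓; ∠ELS = 101.4° ✓; |LS| = 15.30 ✓; ∠LSW = 142.8° ✓; |SW| = 25.60 ✓; ∠(SW, WM) = 90.00° ✓; |WM| = 25.90 ✓; ∠WMH = 70.90° ✓; |MH| = 10.50 ✓; ∠MHV = 36.50° ✓; |HV| = 25.30 ✗.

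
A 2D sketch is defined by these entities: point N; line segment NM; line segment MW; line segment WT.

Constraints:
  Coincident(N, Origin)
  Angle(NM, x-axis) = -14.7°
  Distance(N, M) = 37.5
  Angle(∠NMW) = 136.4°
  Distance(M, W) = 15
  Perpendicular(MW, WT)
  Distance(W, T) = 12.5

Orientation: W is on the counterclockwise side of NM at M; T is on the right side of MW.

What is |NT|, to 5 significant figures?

56.997

N is at the origin; NM runs at -14.7° with length 37.5, so M = 37.5·(cos -14.7°, sin -14.7°) = (36.273, -9.5159). ∠NMW = 136.4°, so MW runs at -14.7° + (180° − 136.4°) = 28.900° from the x-axis; with |MW| = 15.0, W = M + 15.0·(cos 28.900°, sin 28.900°) = (49.405, -2.2667). MW is perpendicular to WT; with |WT| = 12.5 on the right of MW, T = W + 12.5·(0.48328, -0.87546) = (55.446, -13.210). Then |NT| = |T − N| = 56.997.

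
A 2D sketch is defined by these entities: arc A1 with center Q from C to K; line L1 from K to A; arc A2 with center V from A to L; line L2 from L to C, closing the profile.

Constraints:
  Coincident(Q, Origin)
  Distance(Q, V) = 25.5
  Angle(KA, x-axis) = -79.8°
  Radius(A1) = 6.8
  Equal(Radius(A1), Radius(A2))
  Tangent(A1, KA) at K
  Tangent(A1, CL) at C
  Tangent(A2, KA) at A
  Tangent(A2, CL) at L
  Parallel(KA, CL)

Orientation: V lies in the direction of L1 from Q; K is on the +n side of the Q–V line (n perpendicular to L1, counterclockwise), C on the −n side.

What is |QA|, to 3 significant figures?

26.4

The slot axis is L1's direction at -79.8°, so u = (cos -79.8°, sin -79.8°) = (0.177, -0.984) and n = (−sin -79.8°, cos -79.8°) = (0.984, 0.177). Q is at the origin and V lies 25.5 along u from Q, so V = 25.5·u = (4.52, -25.1). Tangency of A1 to both parallel lines with radius 6.8 puts K and C at Q ± 6.8·n: K = (6.69, 1.20), C = (-6.69, -1.20). Equal radii place A and L the same way about V: A = V + 6.8·n = (11.2, -23.9), L = V − 6.8·n = (-2.18, -26.3). Then |QA| = |A − Q| = 26.4.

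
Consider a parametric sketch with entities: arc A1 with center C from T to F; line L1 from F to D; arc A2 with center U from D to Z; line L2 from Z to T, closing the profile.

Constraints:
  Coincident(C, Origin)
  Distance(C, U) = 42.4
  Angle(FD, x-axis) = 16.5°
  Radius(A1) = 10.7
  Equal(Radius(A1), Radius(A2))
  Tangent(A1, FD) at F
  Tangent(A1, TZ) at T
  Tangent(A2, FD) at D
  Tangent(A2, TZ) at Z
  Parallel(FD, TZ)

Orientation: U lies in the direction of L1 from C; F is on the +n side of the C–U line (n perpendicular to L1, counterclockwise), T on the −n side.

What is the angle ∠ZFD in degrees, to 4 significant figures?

26.78°

Tangency of A1 to both parallel lines with radius 10.7 puts F and T at C ± 10.7·n: F = (-3.039, 10.26), T = (3.039, -10.26). Equal radii place D and Z the same way about U: D = U + 10.7·n = (37.61, 22.30), Z = U − 10.7·n = (43.69, 1.783). Then cos ∠ZFD = FZ·FD / (|FZ||FD|), giving 26.78°.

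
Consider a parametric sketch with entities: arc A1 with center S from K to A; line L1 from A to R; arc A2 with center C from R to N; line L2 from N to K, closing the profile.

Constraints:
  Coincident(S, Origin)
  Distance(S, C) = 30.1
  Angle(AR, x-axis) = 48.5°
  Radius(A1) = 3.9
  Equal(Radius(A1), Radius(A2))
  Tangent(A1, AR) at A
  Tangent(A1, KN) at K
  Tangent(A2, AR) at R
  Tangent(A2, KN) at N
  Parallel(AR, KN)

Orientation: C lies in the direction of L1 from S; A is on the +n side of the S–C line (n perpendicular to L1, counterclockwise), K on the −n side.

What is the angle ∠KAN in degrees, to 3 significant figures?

75.5°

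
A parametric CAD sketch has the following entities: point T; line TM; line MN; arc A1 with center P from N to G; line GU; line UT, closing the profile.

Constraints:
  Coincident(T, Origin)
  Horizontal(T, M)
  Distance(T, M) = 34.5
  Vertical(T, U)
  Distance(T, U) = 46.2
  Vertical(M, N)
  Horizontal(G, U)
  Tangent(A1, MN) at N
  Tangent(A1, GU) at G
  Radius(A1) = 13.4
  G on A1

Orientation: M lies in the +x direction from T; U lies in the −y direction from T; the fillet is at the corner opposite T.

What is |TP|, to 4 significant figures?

39.00

T is at the origin; TM is horizontal with |TM| = 34.5 and M on the +x side, so M = (34.50, 0.000). T and U share the same x with |TU| = 46.2 and U on the −y side, so U = (0.000, -46.20). The virtual corner opposite T is at (34.50, -46.20). The tangent condition forces PN to be normal to MN and A1 meets GU tangentially, so PG is at right angles to GU, with radius 13.4, so the center P sits 13.4 in from both sides at P = (21.10, -32.80). Then |TP| = |P − T| = 39.00.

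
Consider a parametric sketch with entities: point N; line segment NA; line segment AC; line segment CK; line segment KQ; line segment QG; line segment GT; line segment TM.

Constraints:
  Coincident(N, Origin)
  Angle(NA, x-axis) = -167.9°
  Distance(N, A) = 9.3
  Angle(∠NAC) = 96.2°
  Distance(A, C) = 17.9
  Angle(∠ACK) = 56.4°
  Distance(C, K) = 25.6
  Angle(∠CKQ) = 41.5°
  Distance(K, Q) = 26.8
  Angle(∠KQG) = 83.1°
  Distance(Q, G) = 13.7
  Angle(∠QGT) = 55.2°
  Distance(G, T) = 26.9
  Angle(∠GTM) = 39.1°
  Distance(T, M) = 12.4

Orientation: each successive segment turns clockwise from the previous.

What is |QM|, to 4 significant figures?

10.06

N is at the origin; NA runs at -167.9° with length 9.3, so A = (-9.093, -1.949). ∠NAC = 96.2° gives AC at 108.3° from the x-axis; with |AC| = 17.9, C = (-14.71, 15.05). ∠ACK = 56.4° gives CK at -15.30° from the x-axis; with |CK| = 25.6, K = (9.979, 8.290). ∠CKQ = 41.5° gives KQ at -153.8° from the x-axis; with |KQ| = 26.8, Q = (-14.07, -3.542). ∠KQG = 83.1° gives QG at 109.3° from the x-axis; with |QG| = 13.7, G = (-18.60, 9.388). ∠QGT = 55.2° gives GT at -15.50° from the x-axis; with |GT| = 26.9, T = (7.326, 2.199). ∠GTM = 39.1° gives TM at -156.4° from the x-axis; with |TM| = 12.4, M = (-4.037, -2.765). Then |QM| = |M − Q| = 10.06.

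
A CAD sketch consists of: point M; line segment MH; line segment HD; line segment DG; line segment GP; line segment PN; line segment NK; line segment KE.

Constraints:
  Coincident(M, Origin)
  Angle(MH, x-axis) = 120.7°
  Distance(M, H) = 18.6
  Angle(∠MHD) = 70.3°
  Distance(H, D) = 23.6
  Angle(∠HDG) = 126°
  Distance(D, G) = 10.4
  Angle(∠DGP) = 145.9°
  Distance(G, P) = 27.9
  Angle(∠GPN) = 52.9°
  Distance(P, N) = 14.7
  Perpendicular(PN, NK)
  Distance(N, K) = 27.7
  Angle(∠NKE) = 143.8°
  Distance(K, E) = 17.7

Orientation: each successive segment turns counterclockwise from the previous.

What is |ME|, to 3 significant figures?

48.5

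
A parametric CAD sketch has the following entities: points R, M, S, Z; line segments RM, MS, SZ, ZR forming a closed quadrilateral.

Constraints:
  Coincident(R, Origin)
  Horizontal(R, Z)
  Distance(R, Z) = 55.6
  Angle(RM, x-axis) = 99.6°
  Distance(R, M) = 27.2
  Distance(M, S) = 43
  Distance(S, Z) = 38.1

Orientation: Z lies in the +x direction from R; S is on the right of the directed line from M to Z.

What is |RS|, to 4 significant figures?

20.90

R is at the origin; RZ is horizontal with |RZ| = 55.6 and Z in +x, so Z = (55.6, 0). RM runs at 99.6° with |RM| = 27.2, so M = (-4.536, 26.82). S is determined by |MS| = 43.0 and |SZ| = 38.1 together: it lies at the intersection of circle(M, 43.0) and circle(Z, 38.1). With |MZ| = 65.85, the foot of the radical line on MZ is 35.94 from M and the perpendicular offset is √(43.0² − 35.94²) = 23.61. Taking the right-of-MZ solution: S = (18.67, -9.380).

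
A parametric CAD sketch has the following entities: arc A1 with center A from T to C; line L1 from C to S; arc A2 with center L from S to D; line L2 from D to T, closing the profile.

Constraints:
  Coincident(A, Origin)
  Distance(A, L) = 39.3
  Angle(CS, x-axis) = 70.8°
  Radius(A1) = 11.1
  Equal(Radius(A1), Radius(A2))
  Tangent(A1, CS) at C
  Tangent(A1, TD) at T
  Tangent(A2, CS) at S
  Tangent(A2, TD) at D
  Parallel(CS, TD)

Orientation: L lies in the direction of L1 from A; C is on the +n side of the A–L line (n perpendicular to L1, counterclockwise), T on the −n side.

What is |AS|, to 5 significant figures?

40.837

The slot axis is L1's direction at 70.8°, so u = (cos 70.8°, sin 70.8°) = (0.32887, 0.94438) and n = (−sin 70.8°, cos 70.8°) = (-0.94438, 0.32887). A is at the origin and L lies 39.3 along u from A, so L = 39.3·u = (12.924, 37.114). Tangency of A1 to both parallel lines with radius 11.1 puts C and T at A ± 11.1·n: C = (-10.483, 3.6504), T = (10.483, -3.6504). Equal radii place S and D the same way about L: S = L + 11.1·n = (2.4419, 40.764), D = L − 11.1·n = (23.407, 33.464). Then |AS| = |S − A| = 40.837.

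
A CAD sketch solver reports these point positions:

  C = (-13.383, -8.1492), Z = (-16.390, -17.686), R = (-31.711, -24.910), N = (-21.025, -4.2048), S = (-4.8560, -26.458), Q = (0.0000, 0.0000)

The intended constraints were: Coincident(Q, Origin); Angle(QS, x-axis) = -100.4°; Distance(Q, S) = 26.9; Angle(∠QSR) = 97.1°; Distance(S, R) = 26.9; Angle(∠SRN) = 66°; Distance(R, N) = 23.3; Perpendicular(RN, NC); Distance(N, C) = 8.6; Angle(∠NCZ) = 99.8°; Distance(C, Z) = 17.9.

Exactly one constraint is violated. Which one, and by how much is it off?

Distance(C, Z) = 17.9 — off by 7.90.

Q = (0.00, 0.00) ✓; QS at -100.4° ✓; |QS| = 26.90 ✓; ∠QSR = 97.10° ✓; |SR| = 26.90 ✓; ∠SRN = 66.00° ✓; |RN| = 23.30 ✓; ∠(RN, NC) = 90.00° ✓; |NC| = 8.600 ✓; ∠NCZ = 99.80° ✓; |CZ| = 10.00 ✗.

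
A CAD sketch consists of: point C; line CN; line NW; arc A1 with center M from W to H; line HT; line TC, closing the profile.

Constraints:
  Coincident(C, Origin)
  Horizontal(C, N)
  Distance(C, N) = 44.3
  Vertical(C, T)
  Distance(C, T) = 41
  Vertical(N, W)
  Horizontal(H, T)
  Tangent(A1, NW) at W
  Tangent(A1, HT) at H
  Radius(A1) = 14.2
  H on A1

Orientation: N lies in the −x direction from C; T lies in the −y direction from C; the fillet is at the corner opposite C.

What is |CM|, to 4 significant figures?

40.30

C is at the origin; C and N share the same y with |CN| = 44.3 and N on the −x side, so N = (-44.30, 0.000). CT is vertical with |CT| = 41.0 and T on the −y side, so T = (0.000, -41.00). The virtual corner opposite C is at (-44.30, -41.00). A1 meets NW tangentially, so MW is at right angles to NW and the tangent condition forces MH to be normal to HT, with radius 14.2, so the center M sits 14.2 in from both sides at M = (-30.10, -26.80). Then |CM| = |M − C| = 40.30.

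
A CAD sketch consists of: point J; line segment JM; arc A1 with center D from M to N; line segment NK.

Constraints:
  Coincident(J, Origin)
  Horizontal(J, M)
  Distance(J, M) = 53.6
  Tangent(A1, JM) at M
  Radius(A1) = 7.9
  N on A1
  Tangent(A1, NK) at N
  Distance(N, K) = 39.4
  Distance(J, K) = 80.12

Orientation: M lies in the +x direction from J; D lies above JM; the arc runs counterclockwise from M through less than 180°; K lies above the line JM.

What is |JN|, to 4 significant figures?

61.87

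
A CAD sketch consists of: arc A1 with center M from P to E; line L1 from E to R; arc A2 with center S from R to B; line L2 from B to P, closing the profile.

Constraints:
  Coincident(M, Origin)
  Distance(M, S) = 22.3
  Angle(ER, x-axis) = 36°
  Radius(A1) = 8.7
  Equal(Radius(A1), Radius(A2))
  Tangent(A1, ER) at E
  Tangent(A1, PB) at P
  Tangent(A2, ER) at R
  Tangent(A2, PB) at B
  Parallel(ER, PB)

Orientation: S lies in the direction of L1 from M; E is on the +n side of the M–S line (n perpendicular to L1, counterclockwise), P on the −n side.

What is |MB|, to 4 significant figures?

23.94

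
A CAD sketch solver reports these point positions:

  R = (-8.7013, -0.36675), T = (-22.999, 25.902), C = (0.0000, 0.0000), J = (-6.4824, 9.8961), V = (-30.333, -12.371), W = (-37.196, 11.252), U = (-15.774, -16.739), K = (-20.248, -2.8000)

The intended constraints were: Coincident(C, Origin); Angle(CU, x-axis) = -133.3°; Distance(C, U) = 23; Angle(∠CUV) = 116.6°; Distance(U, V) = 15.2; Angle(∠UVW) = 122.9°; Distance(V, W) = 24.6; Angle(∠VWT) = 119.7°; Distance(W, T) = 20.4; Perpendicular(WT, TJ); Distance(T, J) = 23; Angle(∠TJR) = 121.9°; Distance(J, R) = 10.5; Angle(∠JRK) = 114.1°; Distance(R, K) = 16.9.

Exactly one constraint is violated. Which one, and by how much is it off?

Distance(R, K) = 16.9 — off by 5.10.

C = (0.00, 0.00) ✓; CU at -133.3° ✓; |CU| = 23.00 ✓; ∠CUV = 116.6° ✓; |UV| = 15.20 ✓; ∠UVW = 122.9° ✓; |VW| = 24.60 ✓; ∠VWT = 119.7° ✓; |WT| = 20.40 ✓; ∠(WT, TJ) = 90.00° ✓; |TJ| = 23.00 ✓; ∠TJR = 121.9° ✓; |JR| = 10.50 ✓; ∠JRK = 114.1° ✓; |RK| = 11.80 ✗.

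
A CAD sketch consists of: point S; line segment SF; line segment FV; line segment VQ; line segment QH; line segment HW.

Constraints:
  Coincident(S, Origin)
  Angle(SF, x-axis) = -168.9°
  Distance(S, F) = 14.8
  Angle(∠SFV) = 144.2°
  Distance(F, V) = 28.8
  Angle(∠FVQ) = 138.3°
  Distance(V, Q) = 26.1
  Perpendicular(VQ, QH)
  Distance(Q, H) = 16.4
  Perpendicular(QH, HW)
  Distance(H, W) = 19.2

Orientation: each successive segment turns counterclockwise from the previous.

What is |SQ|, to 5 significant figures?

60.916

S is at the origin; SF runs at -168.9° with length 14.8, so F = (-14.523, -2.8493). ∠SFV = 144.2° gives FV at -133.10° from the x-axis; with |FV| = 28.8, V = (-34.201, -23.878). ∠FVQ = 138.3° gives VQ at -91.400° from the x-axis; with |VQ| = 26.1, Q = (-34.839, -49.970). Then |SQ| = |Q − S| = 60.916.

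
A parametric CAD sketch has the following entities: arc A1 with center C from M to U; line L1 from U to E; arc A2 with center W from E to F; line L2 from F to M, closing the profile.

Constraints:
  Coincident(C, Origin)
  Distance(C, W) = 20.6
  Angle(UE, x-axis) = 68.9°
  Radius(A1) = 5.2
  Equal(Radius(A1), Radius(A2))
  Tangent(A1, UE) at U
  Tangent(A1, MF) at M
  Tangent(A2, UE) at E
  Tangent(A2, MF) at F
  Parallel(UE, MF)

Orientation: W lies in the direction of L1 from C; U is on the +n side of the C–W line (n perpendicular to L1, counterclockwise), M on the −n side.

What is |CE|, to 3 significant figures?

21.2

Tangency of A1 to both parallel lines with radius 5.2 puts U and M at C ± 5.2·n: U = (-4.85, 1.87), M = (4.85, -1.87). Equal radii place E and F the same way about W: E = W + 5.2·n = (2.56, 21.1), F = W − 5.2·n = (12.3, 17.3). Then |CE| = |E − C| = 21.2.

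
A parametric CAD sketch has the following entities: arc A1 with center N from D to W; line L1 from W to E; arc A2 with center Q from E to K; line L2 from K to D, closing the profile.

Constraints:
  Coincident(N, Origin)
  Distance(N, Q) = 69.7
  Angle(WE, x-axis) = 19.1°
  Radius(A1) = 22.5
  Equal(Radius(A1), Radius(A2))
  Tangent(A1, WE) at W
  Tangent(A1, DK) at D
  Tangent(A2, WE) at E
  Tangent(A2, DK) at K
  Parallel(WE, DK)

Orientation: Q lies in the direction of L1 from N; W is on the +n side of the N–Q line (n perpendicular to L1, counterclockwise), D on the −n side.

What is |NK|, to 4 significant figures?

73.24

The slot axis is L1's direction at 19.1°, so u = (cos 19.1°, sin 19.1°) = (0.9449, 0.3272) and n = (−sin 19.1°, cos 19.1°) = (-0.3272, 0.9449). N is at the origin and Q lies 69.7 along u from N, so Q = 69.7·u = (65.86, 22.81). Tangency of A1 to both parallel lines with radius 22.5 puts W and D at N ± 22.5·n: W = (-7.362, 21.26), D = (7.362, -21.26). Equal radii place E and K the same way about Q: E = Q + 22.5·n = (58.50, 44.07), K = Q − 22.5·n = (73.23, 1.546). Then |NK| = |K − N| = 73.24.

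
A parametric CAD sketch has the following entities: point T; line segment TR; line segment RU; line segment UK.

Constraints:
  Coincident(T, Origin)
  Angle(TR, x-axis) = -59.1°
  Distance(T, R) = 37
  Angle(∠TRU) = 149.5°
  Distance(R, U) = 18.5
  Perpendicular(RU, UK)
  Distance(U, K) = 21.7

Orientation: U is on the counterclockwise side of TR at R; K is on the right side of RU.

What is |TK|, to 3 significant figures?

64.6

T is at the origin; TR runs at -59.1° with length 37.0, so R = 37.0·(cos -59.1°, sin -59.1°) = (19.0, -31.7). ∠TRU = 149.5°, so RU runs at -59.1° + (180° − 149.5°) = -28.6° from the x-axis; with |RU| = 18.5, U = R + 18.5·(cos -28.6°, sin -28.6°) = (35.2, -40.6). The perpendicularity gives UK at right angles to RU; with |UK| = 21.7 on the right of RU, K = U + 21.7·(-0.479, -0.878) = (24.9, -59.7). Then |TK| = |K − T| = 64.6.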